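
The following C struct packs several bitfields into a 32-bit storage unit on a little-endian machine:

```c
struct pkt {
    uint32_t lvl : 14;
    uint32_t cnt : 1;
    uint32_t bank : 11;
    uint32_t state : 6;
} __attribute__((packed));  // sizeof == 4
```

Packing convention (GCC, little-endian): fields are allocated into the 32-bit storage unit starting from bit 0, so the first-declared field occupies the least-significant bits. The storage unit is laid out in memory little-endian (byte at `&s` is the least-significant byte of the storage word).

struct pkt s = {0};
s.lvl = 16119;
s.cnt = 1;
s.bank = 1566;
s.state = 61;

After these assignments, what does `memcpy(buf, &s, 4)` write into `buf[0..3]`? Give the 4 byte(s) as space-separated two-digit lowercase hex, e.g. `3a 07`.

lvl (14b) val=16119 bits=0x3ef7 at bit 0: 0x00003ef7
cnt (1b) val=1 bits=0x1 at bit 14: 0x00007ef7
bank (11b) val=1566 bits=0x61e at bit 15: 0x030f7ef7
state (6b) val=61 bits=0x3d at bit 26: 0xf70f7ef7
word = 0xf70f7ef7 → little-endian bytes:
  [0]=0xf7  [1]=0x7e  [2]=0x0f  [3]=0xf7

f7 7e 0f f7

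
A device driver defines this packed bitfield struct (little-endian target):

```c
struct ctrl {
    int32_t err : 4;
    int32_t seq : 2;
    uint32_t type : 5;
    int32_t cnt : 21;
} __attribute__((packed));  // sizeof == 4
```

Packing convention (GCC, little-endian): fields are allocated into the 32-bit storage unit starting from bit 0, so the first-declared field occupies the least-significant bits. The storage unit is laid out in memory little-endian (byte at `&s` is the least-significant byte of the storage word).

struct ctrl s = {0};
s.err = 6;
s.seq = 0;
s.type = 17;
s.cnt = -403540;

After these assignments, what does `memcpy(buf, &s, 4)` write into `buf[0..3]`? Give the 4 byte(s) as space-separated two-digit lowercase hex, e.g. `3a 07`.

46 64 bd ce

err:4 = 6 → 0x6 << 0 → word 0x00000006
seq:2 = 0 → 0x0 << 4 → word 0x00000006
type:5 = 17 → 0x11 << 6 → word 0x00000446
cnt:21 = -403540 → 0x19d7ac << 11 → word 0xcebd6446
word = 0xcebd6446 → little-endian bytes:
  [0]=0x46  [1]=0x64  [2]=0xbd  [3]=0xce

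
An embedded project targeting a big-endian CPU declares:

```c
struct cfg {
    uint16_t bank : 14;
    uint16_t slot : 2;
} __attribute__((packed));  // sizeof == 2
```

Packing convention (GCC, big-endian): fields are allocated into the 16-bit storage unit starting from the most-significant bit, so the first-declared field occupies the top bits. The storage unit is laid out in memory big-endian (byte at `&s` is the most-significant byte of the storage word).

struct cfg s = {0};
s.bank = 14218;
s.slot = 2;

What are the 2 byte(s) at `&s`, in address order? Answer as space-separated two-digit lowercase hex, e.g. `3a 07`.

de 2a

bank:14 = 14218 → 0x378a << 2 → word 0xde28
slot:2 = 2 → 0x2 << 0 → word 0xde2a
word = 0xde2a → big-endian bytes:
  [0]=0xde  [1]=0x2a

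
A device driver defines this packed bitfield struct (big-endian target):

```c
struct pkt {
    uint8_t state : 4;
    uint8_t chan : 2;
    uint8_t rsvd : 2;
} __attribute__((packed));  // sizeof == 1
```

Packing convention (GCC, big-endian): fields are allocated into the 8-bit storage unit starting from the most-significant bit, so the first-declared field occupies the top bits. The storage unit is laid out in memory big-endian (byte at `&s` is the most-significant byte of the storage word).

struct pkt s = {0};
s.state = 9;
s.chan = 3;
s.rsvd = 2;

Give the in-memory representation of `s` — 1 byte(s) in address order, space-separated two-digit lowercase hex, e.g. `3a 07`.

[4+:4] state=9 & 0xf = 0x9; word=0x90
[2+:2] chan=3 & 0x3 = 0x3; word=0x9c
[0+:2] rsvd=2 & 0x3 = 0x2; word=0x9e
word = 0x9e → big-endian bytes:
  [0]=0x9e

9e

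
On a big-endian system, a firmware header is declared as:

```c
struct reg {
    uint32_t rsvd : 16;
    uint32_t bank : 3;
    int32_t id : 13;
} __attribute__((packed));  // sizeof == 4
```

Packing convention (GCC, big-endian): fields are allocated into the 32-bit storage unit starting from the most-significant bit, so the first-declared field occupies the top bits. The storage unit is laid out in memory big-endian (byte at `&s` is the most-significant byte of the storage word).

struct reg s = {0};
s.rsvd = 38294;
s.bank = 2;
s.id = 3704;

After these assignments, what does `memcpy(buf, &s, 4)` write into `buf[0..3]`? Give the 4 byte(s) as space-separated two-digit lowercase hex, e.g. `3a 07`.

95 96 4e 78

[16+:16] rsvd=38294 & 0xffff = 0x9596; word=0x95960000
[13+:3] bank=2 & 0x7 = 0x2; word=0x95964000
[0+:13] id=3704 & 0x1fff = 0xe78; word=0x95964e78
word = 0x95964e78 → big-endian bytes:
  [0]=0x95  [1]=0x96  [2]=0x4e  [3]=0x78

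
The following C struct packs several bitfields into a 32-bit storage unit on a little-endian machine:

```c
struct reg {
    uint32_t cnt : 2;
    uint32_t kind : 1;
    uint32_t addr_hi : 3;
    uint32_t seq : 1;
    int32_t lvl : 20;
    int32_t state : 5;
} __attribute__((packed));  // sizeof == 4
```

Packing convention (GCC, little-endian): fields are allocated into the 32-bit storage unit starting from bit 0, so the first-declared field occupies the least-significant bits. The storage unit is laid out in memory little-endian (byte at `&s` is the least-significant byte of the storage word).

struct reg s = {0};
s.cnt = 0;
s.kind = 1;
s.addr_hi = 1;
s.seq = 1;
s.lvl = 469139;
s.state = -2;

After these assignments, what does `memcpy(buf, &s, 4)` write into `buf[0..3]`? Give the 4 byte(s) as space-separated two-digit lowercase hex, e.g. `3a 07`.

cc 49 94 f3

cnt (2b) val=0 bits=0x0 at bit 0: 0x00000000
kind (1b) val=1 bits=0x1 at bit 2: 0x00000004
addr_hi (3b) val=1 bits=0x1 at bit 3: 0x0000000c
seq (1b) val=1 bits=0x1 at bit 6: 0x0000004c
lvl (20b) val=469139 bits=0x72893 at bit 7: 0x039449cc
state (5b) val=-2 bits=0x1e at bit 27: 0xf39449cc
word = 0xf39449cc → little-endian bytes:
  [0]=0xcc  [1]=0x49  [2]=0x94  [3]=0xf3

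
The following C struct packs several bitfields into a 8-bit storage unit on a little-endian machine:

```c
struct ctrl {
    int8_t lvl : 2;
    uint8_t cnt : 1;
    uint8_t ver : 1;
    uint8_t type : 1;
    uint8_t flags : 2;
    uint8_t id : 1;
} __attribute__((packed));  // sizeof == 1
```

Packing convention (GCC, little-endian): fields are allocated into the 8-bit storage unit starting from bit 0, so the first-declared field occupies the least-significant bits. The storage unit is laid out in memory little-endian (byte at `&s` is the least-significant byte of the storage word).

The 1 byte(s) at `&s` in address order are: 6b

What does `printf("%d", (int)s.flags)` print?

3

[0]=0x6b (little-endian) → word 0x6b
lvl:2 @ bit 0 → (0x6b>>0)&0x3 = 0x3
cnt:1 @ bit 2 → (0x6b>>2)&0x1 = 0x0
ver:1 @ bit 3 → (0x6b>>3)&0x1 = 0x1
type:1 @ bit 4 → (0x6b>>4)&0x1 = 0x0
flags:2 @ bit 5 → (0x6b>>5)&0x3 = 0x3  ←
id:1 @ bit 7 → (0x6b>>7)&0x1 = 0x0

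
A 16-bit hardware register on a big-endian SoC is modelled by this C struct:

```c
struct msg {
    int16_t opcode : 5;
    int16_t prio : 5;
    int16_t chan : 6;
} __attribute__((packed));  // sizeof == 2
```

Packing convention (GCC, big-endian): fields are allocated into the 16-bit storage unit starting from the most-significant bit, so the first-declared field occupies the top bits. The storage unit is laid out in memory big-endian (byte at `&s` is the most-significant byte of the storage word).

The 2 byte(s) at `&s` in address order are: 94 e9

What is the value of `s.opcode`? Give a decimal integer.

-14

[0]=0x94 [1]=0xe9 (big-endian) → word 0x94e9
opcode:5 @ bit 11 → (0x94e9>>11)&0x1f = 0x12  ←
prio:5 @ bit 6 → (0x94e9>>6)&0x1f = 0x13
chan:6 @ bit 0 → (0x94e9>>0)&0x3f = 0x29
opcode signed 5b, MSB=1: 18 - 32 = -14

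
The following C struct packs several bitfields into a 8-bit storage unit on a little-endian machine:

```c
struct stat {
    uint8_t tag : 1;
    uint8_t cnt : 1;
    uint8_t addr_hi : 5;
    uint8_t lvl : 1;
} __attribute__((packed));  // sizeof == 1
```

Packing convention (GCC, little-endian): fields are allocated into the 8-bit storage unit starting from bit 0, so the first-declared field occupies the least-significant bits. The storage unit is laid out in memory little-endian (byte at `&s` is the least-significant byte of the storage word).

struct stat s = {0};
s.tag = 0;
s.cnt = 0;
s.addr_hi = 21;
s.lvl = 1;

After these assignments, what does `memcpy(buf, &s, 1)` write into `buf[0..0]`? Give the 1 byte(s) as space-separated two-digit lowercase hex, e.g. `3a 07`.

d4

[0+:1] tag=0 & 0x1 = 0x0; word=0x00
[1+:1] cnt=0 & 0x1 = 0x0; word=0x00
[2+:5] addr_hi=21 & 0x1f = 0x15; word=0x54
[7+:1] lvl=1 & 0x1 = 0x1; word=0xd4
word = 0xd4 → little-endian bytes:
  [0]=0xd4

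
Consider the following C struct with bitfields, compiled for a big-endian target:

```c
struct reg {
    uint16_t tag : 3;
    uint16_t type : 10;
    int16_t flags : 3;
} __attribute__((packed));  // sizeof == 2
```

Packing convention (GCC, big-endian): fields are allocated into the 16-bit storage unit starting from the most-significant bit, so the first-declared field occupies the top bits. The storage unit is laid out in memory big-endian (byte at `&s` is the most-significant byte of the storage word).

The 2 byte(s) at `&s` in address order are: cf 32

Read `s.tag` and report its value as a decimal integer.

6

[0]=0xcf [1]=0x32 (big-endian) → word 0xcf32
tag [13+:3] = (word>>13) & 0x7 = 6  ←
type [3+:10] = (word>>3) & 0x3ff = 486
flags [0+:3] = (word>>0) & 0x7 = 2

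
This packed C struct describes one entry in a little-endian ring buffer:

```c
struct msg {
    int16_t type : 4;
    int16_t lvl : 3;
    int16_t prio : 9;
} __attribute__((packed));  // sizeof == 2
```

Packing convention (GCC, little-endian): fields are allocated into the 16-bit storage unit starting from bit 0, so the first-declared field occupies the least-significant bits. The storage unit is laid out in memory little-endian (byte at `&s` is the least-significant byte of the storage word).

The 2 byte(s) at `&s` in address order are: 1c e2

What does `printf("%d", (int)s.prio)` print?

[0]=0x1c [1]=0xe2 (little-endian) → word 0xe21c
type [0+:4] = (word>>0) & 0xf = 12
lvl [4+:3] = (word>>4) & 0x7 = 1
prio [7+:9] = (word>>7) & 0x1ff = 452  ←
prio signed 9b, MSB=1: 452 - 512 = -60

-60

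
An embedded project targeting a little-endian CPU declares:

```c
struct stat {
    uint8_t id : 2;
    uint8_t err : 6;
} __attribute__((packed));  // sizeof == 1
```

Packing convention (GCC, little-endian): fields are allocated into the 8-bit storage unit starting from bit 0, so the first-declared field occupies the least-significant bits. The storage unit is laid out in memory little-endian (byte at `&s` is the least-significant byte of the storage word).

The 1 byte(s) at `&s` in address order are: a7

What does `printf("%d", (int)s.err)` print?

41

[0]=0xa7 (little-endian) → word 0xa7
id:2 @ bit 0 → (0xa7>>0)&0x3 = 0x3
err:6 @ bit 2 → (0xa7>>2)&0x3f = 0x29  ←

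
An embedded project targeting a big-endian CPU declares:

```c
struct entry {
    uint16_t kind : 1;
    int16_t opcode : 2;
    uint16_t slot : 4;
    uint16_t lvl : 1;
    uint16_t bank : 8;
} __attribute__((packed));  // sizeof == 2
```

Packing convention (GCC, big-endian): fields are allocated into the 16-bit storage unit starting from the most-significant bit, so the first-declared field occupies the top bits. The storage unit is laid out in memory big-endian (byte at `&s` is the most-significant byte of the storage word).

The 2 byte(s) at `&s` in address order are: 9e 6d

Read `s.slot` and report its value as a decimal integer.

[0]=0x9e [1]=0x6d (big-endian) → word 0x9e6d
kind:1 @ bit 15 → (0x9e6d>>15)&0x1 = 0x1
opcode:2 @ bit 13 → (0x9e6d>>13)&0x3 = 0x0
slot:4 @ bit 9 → (0x9e6d>>9)&0xf = 0xf  ←
lvl:1 @ bit 8 → (0x9e6d>>8)&0x1 = 0x0
bank:8 @ bit 0 → (0x9e6d>>0)&0xff = 0x6d

15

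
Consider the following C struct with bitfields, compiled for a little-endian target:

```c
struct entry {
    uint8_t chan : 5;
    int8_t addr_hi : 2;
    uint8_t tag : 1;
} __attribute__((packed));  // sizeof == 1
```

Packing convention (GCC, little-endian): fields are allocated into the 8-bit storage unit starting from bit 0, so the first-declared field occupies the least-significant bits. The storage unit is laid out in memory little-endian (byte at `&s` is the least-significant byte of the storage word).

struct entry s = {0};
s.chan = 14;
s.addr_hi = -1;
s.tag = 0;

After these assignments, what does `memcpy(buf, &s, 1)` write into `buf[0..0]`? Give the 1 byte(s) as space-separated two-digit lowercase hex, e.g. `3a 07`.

chan (5b) val=14 bits=0xe at bit 0: 0x0e
addr_hi (2b) val=-1 bits=0x3 at bit 5: 0x6e
tag (1b) val=0 bits=0x0 at bit 7: 0x6e
word = 0x6e → little-endian bytes:
  [0]=0x6e

6e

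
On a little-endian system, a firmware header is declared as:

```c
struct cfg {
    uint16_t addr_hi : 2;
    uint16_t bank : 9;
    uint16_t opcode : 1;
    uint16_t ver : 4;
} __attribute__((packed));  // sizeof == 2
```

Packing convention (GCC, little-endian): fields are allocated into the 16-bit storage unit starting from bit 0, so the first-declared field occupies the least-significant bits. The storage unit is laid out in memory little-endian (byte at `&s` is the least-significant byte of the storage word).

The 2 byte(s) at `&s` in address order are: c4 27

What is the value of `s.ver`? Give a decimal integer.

[0]=0xc4 [1]=0x27 (little-endian) → word 0x27c4
addr_hi:2 @ bit 0 → (0x27c4>>0)&0x3 = 0x0
bank:9 @ bit 2 → (0x27c4>>2)&0x1ff = 0x1f1
opcode:1 @ bit 11 → (0x27c4>>11)&0x1 = 0x0
ver:4 @ bit 12 → (0x27c4>>12)&0xf = 0x2  ←

2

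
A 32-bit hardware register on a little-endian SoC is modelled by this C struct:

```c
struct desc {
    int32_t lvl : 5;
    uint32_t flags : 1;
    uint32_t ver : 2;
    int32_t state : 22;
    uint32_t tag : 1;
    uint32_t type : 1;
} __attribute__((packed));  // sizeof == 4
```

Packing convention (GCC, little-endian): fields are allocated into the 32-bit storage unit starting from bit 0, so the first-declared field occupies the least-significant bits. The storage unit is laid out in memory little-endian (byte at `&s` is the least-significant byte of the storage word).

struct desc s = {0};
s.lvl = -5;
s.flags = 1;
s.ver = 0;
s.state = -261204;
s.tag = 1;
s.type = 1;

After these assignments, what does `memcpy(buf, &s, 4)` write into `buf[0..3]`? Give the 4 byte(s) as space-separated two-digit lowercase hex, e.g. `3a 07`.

lvl (5b) val=-5 bits=0x1b at bit 0: 0x0000001b
flags (1b) val=1 bits=0x1 at bit 5: 0x0000003b
ver (2b) val=0 bits=0x0 at bit 6: 0x0000003b
state (22b) val=-261204 bits=0x3c03ac at bit 8: 0x3c03ac3b
tag (1b) val=1 bits=0x1 at bit 30: 0x7c03ac3b
type (1b) val=1 bits=0x1 at bit 31: 0xfc03ac3b
word = 0xfc03ac3b → little-endian bytes:
  [0]=0x3b  [1]=0xac  [2]=0x03  [3]=0xfc

3b ac 03 fc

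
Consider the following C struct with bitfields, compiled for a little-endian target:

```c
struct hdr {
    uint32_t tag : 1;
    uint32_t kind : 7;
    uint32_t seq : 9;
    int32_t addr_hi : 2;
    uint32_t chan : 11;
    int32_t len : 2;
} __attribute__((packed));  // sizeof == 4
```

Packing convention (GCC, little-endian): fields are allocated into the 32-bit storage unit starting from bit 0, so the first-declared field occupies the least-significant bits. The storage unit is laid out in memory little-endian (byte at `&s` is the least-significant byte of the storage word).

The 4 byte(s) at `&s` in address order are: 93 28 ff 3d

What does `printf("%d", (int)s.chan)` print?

1983

[0]=0x93 [1]=0x28 [2]=0xff [3]=0x3d (little-endian) → word 0x3dff2893
tag [0+:1] = (word>>0) & 0x1 = 1
kind [1+:7] = (word>>1) & 0x7f = 73
seq [8+:9] = (word>>8) & 0x1ff = 296
addr_hi [17+:2] = (word>>17) & 0x3 = 3
chan [19+:11] = (word>>19) & 0x7ff = 1983  ←
len [30+:2] = (word>>30) & 0x3 = 0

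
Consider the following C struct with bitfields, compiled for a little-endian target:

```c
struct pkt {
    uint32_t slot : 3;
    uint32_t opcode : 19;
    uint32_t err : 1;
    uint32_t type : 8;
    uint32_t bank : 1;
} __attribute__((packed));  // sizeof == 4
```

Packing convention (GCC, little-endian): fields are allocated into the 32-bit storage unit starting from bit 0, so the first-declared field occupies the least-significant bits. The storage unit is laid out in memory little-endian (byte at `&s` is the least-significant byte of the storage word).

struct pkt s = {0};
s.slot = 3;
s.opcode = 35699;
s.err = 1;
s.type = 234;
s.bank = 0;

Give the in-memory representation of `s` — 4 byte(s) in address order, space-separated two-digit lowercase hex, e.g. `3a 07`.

slot:3 = 3 → 0x3 << 0 → word 0x00000003
opcode:19 = 35699 → 0x8b73 << 3 → word 0x00045b9b
err:1 = 1 → 0x1 << 22 → word 0x00445b9b
type:8 = 234 → 0xea << 23 → word 0x75445b9b
bank:1 = 0 → 0x0 << 31 → word 0x75445b9b
word = 0x75445b9b → little-endian bytes:
  [0]=0x9b  [1]=0x5b  [2]=0x44  [3]=0x75

9b 5b 44 75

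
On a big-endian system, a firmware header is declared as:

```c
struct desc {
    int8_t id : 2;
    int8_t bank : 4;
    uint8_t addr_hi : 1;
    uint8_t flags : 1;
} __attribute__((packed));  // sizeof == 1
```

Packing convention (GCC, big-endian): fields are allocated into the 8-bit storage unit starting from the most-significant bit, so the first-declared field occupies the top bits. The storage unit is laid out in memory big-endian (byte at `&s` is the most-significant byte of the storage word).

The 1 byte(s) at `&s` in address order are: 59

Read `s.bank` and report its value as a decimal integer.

[0]=0x59 (big-endian) → word 0x59
id:2 @ bit 6 → (0x59>>6)&0x3 = 0x1
bank:4 @ bit 2 → (0x59>>2)&0xf = 0x6  ←
addr_hi:1 @ bit 1 → (0x59>>1)&0x1 = 0x0
flags:1 @ bit 0 → (0x59>>0)&0x1 = 0x1
bank signed 4b, MSB=0: value = 6

6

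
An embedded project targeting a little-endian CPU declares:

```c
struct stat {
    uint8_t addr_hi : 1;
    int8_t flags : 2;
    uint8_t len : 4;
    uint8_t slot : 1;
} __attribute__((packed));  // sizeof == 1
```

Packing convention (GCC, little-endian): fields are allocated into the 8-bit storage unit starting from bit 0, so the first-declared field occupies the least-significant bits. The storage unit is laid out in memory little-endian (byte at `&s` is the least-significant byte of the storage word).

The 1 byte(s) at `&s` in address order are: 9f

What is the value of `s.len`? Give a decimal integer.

[0]=0x9f (little-endian) → word 0x9f
addr_hi [0+:1] = (word>>0) & 0x1 = 1
flags [1+:2] = (word>>1) & 0x3 = 3
len [3+:4] = (word>>3) & 0xf = 3  ←
slot [7+:1] = (word>>7) & 0x1 = 1

3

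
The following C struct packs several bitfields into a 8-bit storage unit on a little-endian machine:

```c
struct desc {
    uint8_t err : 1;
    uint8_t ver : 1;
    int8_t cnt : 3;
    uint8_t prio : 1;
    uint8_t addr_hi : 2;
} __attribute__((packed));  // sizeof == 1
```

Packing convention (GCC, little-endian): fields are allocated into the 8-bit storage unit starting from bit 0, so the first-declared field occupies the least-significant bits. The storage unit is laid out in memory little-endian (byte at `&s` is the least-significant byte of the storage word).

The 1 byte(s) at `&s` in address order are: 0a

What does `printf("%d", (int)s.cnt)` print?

2

[0]=0x0a (little-endian) → word 0x0a
err:1 @ bit 0 → (0x0a>>0)&0x1 = 0x0
ver:1 @ bit 1 → (0x0a>>1)&0x1 = 0x1
cnt:3 @ bit 2 → (0x0a>>2)&0x7 = 0x2  ←
prio:1 @ bit 5 → (0x0a>>5)&0x1 = 0x0
addr_hi:2 @ bit 6 → (0x0a>>6)&0x3 = 0x0
cnt signed 3b, MSB=0: value = 2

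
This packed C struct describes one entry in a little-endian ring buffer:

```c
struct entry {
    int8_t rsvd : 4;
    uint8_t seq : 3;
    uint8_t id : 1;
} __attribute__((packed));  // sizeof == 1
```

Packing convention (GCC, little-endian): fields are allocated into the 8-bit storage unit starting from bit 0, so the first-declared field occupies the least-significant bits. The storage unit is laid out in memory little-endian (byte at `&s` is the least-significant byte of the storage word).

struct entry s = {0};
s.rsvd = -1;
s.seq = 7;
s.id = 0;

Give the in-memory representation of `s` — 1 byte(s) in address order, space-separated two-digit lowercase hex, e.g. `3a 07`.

[0+:4] rsvd=-1 & 0xf = 0xf; word=0x0f
[4+:3] seq=7 & 0x7 = 0x7; word=0x7f
[7+:1] id=0 & 0x1 = 0x0; word=0x7f
word = 0x7f → little-endian bytes:
  [0]=0x7f

7f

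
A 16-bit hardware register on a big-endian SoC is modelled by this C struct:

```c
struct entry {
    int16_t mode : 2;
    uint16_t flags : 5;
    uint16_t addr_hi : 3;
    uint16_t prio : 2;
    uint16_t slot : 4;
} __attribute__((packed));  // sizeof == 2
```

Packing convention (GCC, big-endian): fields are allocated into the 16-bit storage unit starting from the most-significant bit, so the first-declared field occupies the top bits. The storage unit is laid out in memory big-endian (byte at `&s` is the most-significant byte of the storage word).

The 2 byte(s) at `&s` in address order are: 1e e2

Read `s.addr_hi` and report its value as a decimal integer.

[0]=0x1e [1]=0xe2 (big-endian) → word 0x1ee2
mode [14+:2] = (word>>14) & 0x3 = 0
flags [9+:5] = (word>>9) & 0x1f = 15
addr_hi [6+:3] = (word>>6) & 0x7 = 3  ←
prio [4+:2] = (word>>4) & 0x3 = 2
slot [0+:4] = (word>>0) & 0xf = 2

3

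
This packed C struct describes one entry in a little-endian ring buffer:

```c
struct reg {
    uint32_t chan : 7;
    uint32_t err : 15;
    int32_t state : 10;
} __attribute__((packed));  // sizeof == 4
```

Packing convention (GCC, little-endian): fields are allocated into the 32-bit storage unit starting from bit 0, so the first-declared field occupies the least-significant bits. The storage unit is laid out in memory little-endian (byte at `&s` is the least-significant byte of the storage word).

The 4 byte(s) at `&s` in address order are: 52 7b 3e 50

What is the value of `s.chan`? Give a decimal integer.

[0]=0x52 [1]=0x7b [2]=0x3e [3]=0x50 (little-endian) → word 0x503e7b52
chan:7 @ bit 0 → (0x503e7b52>>0)&0x7f = 0x52  ←
err:15 @ bit 7 → (0x503e7b52>>7)&0x7fff = 0x7cf6
state:10 @ bit 22 → (0x503e7b52>>22)&0x3ff = 0x140

82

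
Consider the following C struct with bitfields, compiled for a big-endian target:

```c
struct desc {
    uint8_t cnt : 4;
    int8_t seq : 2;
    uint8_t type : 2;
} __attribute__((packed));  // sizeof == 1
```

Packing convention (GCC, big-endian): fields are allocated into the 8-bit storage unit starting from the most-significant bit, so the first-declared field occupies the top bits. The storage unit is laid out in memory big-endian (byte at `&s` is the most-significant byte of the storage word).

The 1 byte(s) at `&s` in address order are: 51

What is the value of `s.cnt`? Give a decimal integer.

[0]=0x51 (big-endian) → word 0x51
cnt:4 @ bit 4 → (0x51>>4)&0xf = 0x5  ←
seq:2 @ bit 2 → (0x51>>2)&0x3 = 0x0
type:2 @ bit 0 → (0x51>>0)&0x3 = 0x1

5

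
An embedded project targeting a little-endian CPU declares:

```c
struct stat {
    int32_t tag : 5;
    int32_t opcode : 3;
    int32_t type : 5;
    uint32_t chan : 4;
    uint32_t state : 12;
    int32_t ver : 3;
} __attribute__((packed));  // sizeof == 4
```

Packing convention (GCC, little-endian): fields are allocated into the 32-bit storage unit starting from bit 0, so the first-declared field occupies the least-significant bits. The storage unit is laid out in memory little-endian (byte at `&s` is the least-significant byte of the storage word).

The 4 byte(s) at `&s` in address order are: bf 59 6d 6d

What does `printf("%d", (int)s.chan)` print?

10

[0]=0xbf [1]=0x59 [2]=0x6d [3]=0x6d (little-endian) → word 0x6d6d59bf
tag:5 @ bit 0 → (0x6d6d59bf>>0)&0x1f = 0x1f
opcode:3 @ bit 5 → (0x6d6d59bf>>5)&0x7 = 0x5
type:5 @ bit 8 → (0x6d6d59bf>>8)&0x1f = 0x19
chan:4 @ bit 13 → (0x6d6d59bf>>13)&0xf = 0xa  ←
state:12 @ bit 17 → (0x6d6d59bf>>17)&0xfff = 0x6b6
ver:3 @ bit 29 → (0x6d6d59bf>>29)&0x7 = 0x3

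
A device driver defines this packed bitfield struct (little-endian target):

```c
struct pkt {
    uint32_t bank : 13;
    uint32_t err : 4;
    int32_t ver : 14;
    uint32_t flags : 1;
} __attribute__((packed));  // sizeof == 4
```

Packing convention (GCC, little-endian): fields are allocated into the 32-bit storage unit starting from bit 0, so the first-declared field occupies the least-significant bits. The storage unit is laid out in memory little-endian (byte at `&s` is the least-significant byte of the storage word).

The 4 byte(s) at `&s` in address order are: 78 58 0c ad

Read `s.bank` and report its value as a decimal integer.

6264

[0]=0x78 [1]=0x58 [2]=0x0c [3]=0xad (little-endian) → word 0xad0c5878
bank:13 @ bit 0 → (0xad0c5878>>0)&0x1fff = 0x1878  ←
err:4 @ bit 13 → (0xad0c5878>>13)&0xf = 0x2
ver:14 @ bit 17 → (0xad0c5878>>17)&0x3fff = 0x1686
flags:1 @ bit 31 → (0xad0c5878>>31)&0x1 = 0x1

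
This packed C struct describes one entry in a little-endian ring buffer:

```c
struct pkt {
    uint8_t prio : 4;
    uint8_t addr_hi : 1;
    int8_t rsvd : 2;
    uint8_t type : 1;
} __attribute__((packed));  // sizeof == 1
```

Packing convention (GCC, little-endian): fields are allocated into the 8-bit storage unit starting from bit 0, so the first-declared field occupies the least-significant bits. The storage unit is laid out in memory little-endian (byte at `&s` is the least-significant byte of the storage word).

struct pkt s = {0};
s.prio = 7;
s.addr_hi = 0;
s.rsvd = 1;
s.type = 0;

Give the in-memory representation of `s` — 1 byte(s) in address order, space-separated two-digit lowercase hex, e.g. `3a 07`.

27

[0+:4] prio=7 & 0xf = 0x7; word=0x07
[4+:1] addr_hi=0 & 0x1 = 0x0; word=0x07
[5+:2] rsvd=1 & 0x3 = 0x1; word=0x27
[7+:1] type=0 & 0x1 = 0x0; word=0x27
word = 0x27 → little-endian bytes:
  [0]=0x27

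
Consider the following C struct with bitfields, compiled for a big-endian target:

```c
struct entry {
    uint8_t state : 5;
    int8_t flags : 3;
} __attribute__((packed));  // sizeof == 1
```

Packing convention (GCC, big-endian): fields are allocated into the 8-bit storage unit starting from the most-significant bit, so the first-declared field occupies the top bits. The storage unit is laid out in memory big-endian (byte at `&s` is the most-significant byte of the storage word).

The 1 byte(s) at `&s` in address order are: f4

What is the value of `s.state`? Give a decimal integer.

[0]=0xf4 (big-endian) → word 0xf4
state:5 @ bit 3 → (0xf4>>3)&0x1f = 0x1e  ←
flags:3 @ bit 0 → (0xf4>>0)&0x7 = 0x4

30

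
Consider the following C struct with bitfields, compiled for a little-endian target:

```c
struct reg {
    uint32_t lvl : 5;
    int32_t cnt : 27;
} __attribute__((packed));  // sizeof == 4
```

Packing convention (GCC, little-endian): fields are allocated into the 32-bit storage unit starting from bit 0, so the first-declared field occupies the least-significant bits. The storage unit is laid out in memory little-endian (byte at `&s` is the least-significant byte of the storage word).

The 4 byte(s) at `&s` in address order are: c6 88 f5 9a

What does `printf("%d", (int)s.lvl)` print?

6

[0]=0xc6 [1]=0x88 [2]=0xf5 [3]=0x9a (little-endian) → word 0x9af588c6
lvl [0+:5] = (word>>0) & 0x1f = 6  ←
cnt [5+:27] = (word>>5) & 0x7ffffff = 81243206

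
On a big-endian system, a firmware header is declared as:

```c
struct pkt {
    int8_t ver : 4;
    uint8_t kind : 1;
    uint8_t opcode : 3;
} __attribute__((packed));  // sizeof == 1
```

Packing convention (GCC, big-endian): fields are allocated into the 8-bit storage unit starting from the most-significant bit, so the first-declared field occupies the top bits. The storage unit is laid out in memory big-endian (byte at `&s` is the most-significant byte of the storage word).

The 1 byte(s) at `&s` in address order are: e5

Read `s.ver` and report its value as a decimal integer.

[0]=0xe5 (big-endian) → word 0xe5
ver:4 @ bit 4 → (0xe5>>4)&0xf = 0xe  ←
kind:1 @ bit 3 → (0xe5>>3)&0x1 = 0x0
opcode:3 @ bit 0 → (0xe5>>0)&0x7 = 0x5
ver signed 4b, MSB=1: 14 - 16 = -2

-2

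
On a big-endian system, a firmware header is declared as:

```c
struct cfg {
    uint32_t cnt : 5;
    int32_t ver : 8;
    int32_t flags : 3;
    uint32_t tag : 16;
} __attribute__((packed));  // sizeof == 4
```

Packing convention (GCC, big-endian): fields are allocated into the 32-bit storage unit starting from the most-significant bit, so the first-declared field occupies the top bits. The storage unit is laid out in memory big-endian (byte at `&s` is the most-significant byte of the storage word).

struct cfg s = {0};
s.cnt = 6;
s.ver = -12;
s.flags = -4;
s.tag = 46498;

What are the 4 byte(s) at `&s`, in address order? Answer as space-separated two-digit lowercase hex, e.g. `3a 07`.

cnt:5 = 6 → 0x6 << 27 → word 0x30000000
ver:8 = -12 → 0xf4 << 19 → word 0x37a00000
flags:3 = -4 → 0x4 << 16 → word 0x37a40000
tag:16 = 46498 → 0xb5a2 << 0 → word 0x37a4b5a2
word = 0x37a4b5a2 → big-endian bytes:
  [0]=0x37  [1]=0xa4  [2]=0xb5  [3]=0xa2

37 a4 b5 a2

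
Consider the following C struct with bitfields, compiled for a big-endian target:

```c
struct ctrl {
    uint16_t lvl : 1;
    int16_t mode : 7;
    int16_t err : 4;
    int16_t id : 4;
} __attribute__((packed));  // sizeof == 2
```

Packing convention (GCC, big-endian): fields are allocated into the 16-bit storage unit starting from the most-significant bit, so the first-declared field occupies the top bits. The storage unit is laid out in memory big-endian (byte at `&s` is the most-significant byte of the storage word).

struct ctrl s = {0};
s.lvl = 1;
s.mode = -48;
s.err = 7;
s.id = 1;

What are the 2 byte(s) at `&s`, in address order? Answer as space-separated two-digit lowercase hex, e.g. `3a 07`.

d0 71

[15+:1] lvl=1 & 0x1 = 0x1; word=0x8000
[8+:7] mode=-48 & 0x7f = 0x50; word=0xd000
[4+:4] err=7 & 0xf = 0x7; word=0xd070
[0+:4] id=1 & 0xf = 0x1; word=0xd071
word = 0xd071 → big-endian bytes:
  [0]=0xd0  [1]=0x71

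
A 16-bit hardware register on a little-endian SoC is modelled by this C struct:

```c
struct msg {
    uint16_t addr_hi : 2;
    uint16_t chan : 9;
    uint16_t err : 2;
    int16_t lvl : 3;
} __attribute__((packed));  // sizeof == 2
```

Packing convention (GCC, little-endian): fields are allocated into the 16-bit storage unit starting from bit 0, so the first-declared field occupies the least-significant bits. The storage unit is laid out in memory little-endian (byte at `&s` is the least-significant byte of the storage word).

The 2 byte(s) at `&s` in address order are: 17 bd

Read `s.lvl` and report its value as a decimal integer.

[0]=0x17 [1]=0xbd (little-endian) → word 0xbd17
addr_hi:2 @ bit 0 → (0xbd17>>0)&0x3 = 0x3
chan:9 @ bit 2 → (0xbd17>>2)&0x1ff = 0x145
err:2 @ bit 11 → (0xbd17>>11)&0x3 = 0x3
lvl:3 @ bit 13 → (0xbd17>>13)&0x7 = 0x5  ←
lvl signed 3b, MSB=1: 5 - 8 = -3

-3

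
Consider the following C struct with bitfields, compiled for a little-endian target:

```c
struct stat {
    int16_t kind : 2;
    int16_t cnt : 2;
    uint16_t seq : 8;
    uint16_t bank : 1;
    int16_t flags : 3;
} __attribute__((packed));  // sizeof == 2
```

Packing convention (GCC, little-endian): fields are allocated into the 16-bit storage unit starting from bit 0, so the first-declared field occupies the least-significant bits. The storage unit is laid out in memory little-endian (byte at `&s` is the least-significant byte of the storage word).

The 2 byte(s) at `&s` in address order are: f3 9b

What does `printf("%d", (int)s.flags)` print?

-4

[0]=0xf3 [1]=0x9b (little-endian) → word 0x9bf3
kind:2 @ bit 0 → (0x9bf3>>0)&0x3 = 0x3
cnt:2 @ bit 2 → (0x9bf3>>2)&0x3 = 0x0
seq:8 @ bit 4 → (0x9bf3>>4)&0xff = 0xbf
bank:1 @ bit 12 → (0x9bf3>>12)&0x1 = 0x1
flags:3 @ bit 13 → (0x9bf3>>13)&0x7 = 0x4  ←
flags signed 3b, MSB=1: 4 - 8 = -4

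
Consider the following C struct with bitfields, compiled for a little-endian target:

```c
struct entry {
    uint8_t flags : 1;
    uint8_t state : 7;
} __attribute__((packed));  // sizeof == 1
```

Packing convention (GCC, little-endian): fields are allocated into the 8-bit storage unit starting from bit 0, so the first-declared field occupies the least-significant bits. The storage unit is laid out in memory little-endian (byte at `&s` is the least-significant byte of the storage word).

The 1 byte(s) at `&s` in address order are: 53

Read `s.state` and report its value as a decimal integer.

[0]=0x53 (little-endian) → word 0x53
flags:1 @ bit 0 → (0x53>>0)&0x1 = 0x1
state:7 @ bit 1 → (0x53>>1)&0x7f = 0x29  ←

41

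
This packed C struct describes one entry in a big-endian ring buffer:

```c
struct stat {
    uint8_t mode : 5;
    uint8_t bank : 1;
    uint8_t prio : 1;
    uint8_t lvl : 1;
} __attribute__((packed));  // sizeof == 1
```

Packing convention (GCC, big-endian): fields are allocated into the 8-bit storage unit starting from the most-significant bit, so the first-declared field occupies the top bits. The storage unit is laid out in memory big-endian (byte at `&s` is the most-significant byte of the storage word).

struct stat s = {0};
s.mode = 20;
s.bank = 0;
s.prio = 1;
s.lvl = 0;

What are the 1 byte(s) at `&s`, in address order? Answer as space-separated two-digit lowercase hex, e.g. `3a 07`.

a2

[3+:5] mode=20 & 0x1f = 0x14; word=0xa0
[2+:1] bank=0 & 0x1 = 0x0; word=0xa0
[1+:1] prio=1 & 0x1 = 0x1; word=0xa2
[0+:1] lvl=0 & 0x1 = 0x0; word=0xa2
word = 0xa2 → big-endian bytes:
  [0]=0xa2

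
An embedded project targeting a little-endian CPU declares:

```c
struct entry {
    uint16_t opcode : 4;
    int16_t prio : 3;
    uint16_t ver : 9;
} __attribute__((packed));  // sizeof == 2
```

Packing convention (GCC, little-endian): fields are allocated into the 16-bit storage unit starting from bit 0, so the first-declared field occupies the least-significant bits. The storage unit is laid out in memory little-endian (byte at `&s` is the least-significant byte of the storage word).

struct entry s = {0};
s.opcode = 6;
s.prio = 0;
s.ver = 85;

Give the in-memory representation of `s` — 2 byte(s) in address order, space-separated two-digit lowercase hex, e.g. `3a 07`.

opcode (4b) val=6 bits=0x6 at bit 0: 0x0006
prio (3b) val=0 bits=0x0 at bit 4: 0x0006
ver (9b) val=85 bits=0x55 at bit 7: 0x2a86
word = 0x2a86 → little-endian bytes:
  [0]=0x86  [1]=0x2a

86 2a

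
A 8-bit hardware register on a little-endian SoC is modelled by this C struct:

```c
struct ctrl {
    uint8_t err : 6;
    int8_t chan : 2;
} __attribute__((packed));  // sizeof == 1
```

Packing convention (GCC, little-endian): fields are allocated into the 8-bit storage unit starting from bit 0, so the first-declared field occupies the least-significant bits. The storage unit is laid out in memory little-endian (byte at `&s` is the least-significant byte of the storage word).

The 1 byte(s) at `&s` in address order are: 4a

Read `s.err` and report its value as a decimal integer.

[0]=0x4a (little-endian) → word 0x4a
err:6 @ bit 0 → (0x4a>>0)&0x3f = 0xa  ←
chan:2 @ bit 6 → (0x4a>>6)&0x3 = 0x1

10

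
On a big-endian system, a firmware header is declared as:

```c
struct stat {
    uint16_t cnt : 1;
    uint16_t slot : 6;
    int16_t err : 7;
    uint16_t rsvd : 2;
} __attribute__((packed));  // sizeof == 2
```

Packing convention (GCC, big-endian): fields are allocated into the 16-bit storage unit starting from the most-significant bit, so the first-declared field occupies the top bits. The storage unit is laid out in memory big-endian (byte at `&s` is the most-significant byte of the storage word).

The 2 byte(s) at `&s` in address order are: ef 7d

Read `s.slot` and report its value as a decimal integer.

[0]=0xef [1]=0x7d (big-endian) → word 0xef7d
cnt [15+:1] = (word>>15) & 0x1 = 1
slot [9+:6] = (word>>9) & 0x3f = 55  ←
err [2+:7] = (word>>2) & 0x7f = 95
rsvd [0+:2] = (word>>0) & 0x3 = 1

55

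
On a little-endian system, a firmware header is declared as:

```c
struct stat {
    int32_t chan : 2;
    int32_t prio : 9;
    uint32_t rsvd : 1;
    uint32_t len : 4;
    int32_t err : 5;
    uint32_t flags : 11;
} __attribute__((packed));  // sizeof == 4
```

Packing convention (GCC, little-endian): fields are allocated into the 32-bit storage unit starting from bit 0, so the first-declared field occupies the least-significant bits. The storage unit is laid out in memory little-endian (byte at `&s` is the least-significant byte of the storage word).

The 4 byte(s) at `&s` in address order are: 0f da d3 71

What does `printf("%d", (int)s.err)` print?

[0]=0x0f [1]=0xda [2]=0xd3 [3]=0x71 (little-endian) → word 0x71d3da0f
chan:2 @ bit 0 → (0x71d3da0f>>0)&0x3 = 0x3
prio:9 @ bit 2 → (0x71d3da0f>>2)&0x1ff = 0x83
rsvd:1 @ bit 11 → (0x71d3da0f>>11)&0x1 = 0x1
len:4 @ bit 12 → (0x71d3da0f>>12)&0xf = 0xd
err:5 @ bit 16 → (0x71d3da0f>>16)&0x1f = 0x13  ←
flags:11 @ bit 21 → (0x71d3da0f>>21)&0x7ff = 0x38e
err signed 5b, MSB=1: 19 - 32 = -13

-13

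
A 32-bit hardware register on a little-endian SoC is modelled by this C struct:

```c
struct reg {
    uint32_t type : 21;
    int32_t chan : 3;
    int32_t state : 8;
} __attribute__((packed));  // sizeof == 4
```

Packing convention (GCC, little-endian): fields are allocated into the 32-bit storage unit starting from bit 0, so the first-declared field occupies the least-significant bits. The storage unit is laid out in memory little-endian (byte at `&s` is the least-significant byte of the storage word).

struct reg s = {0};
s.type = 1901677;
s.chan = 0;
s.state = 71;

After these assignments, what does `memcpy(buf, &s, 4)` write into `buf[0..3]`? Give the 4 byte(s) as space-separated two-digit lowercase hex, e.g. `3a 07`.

6d 04 1d 47

type:21 = 1901677 → 0x1d046d << 0 → word 0x001d046d
chan:3 = 0 → 0x0 << 21 → word 0x001d046d
state:8 = 71 → 0x47 << 24 → word 0x471d046d
word = 0x471d046d → little-endian bytes:
  [0]=0x6d  [1]=0x04  [2]=0x1d  [3]=0x47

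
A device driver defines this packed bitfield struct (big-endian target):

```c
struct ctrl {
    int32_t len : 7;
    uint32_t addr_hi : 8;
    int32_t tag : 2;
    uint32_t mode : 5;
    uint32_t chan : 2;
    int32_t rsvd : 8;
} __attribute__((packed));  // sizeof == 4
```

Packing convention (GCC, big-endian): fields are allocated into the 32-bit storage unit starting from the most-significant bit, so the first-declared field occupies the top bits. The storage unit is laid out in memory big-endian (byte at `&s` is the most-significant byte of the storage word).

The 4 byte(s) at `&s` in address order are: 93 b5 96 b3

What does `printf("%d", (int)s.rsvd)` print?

[0]=0x93 [1]=0xb5 [2]=0x96 [3]=0xb3 (big-endian) → word 0x93b596b3
len [25+:7] = (word>>25) & 0x7f = 73
addr_hi [17+:8] = (word>>17) & 0xff = 218
tag [15+:2] = (word>>15) & 0x3 = 3
mode [10+:5] = (word>>10) & 0x1f = 5
chan [8+:2] = (word>>8) & 0x3 = 2
rsvd [0+:8] = (word>>0) & 0xff = 179  ←
rsvd signed 8b, MSB=1: 179 - 256 = -77

-77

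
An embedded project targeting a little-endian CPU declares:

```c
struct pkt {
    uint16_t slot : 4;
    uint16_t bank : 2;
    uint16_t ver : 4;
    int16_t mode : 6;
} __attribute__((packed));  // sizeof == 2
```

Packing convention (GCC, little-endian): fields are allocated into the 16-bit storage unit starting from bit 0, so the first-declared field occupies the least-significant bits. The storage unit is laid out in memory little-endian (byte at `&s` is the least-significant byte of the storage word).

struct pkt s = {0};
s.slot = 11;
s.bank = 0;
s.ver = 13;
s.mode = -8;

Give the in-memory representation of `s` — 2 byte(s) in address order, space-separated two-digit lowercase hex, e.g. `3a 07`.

4b e3

slot (4b) val=11 bits=0xb at bit 0: 0x000b
bank (2b) val=0 bits=0x0 at bit 4: 0x000b
ver (4b) val=13 bits=0xd at bit 6: 0x034b
mode (6b) val=-8 bits=0x38 at bit 10: 0xe34b
word = 0xe34b → little-endian bytes:
  [0]=0x4b  [1]=0xe3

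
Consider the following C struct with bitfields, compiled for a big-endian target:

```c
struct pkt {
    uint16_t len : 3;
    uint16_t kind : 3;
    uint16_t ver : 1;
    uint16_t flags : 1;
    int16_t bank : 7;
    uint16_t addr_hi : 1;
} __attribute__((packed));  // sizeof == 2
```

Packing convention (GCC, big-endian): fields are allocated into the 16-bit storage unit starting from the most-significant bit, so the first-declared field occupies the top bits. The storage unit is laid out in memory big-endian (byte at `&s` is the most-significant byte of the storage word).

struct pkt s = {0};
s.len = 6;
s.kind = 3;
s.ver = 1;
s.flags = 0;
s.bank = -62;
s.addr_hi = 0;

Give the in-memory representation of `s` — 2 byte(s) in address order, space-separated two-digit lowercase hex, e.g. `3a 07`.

ce 84

len:3 = 6 → 0x6 << 13 → word 0xc000
kind:3 = 3 → 0x3 << 10 → word 0xcc00
ver:1 = 1 → 0x1 << 9 → word 0xce00
flags:1 = 0 → 0x0 << 8 → word 0xce00
bank:7 = -62 → 0x42 << 1 → word 0xce84
addr_hi:1 = 0 → 0x0 << 0 → word 0xce84
word = 0xce84 → big-endian bytes:
  [0]=0xce  [1]=0x84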